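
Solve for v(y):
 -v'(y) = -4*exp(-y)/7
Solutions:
 v(y) = C1 - 4*exp(-y)/7


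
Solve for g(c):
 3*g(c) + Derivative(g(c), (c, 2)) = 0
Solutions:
 g(c) = C1*sin(sqrt(3)*c) + C2*cos(sqrt(3)*c)


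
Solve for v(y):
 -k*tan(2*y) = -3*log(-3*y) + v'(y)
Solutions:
 v(y) = C1 + k*log(cos(2*y))/2 + 3*y*log(-y) - 3*y + 3*y*log(3)


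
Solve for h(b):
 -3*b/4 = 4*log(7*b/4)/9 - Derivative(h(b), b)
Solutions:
 h(b) = C1 + 3*b^2/8 + 4*b*log(b)/9 - 8*b*log(2)/9 - 4*b/9 + 4*b*log(7)/9


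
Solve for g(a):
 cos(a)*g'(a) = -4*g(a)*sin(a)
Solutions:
 g(a) = C1*cos(a)^4


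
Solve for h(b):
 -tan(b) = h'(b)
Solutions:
 h(b) = C1 + log(cos(b))


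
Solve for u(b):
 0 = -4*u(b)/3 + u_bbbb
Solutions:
 u(b) = C1*exp(-sqrt(2)*3^(3/4)*b/3) + C2*exp(sqrt(2)*3^(3/4)*b/3) + C3*sin(sqrt(2)*3^(3/4)*b/3) + C4*cos(sqrt(2)*3^(3/4)*b/3)


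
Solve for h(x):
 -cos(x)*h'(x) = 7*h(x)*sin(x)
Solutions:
 h(x) = C1*cos(x)^7


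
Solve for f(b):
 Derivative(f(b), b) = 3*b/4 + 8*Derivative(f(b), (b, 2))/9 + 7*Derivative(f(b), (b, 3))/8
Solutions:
 f(b) = C1 + C2*exp(2*b*(-16 + sqrt(1390))/63) + C3*exp(-2*b*(16 + sqrt(1390))/63) + 3*b^2/8 + 2*b/3


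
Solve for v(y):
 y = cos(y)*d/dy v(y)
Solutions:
 v(y) = C1 + Integral(y/cos(y), y)


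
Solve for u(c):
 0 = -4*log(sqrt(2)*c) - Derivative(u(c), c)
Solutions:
 u(c) = C1 - 4*c*log(c) - c*log(4) + 4*c


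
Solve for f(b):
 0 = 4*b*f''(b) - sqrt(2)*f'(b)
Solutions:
 f(b) = C1 + C2*b^(sqrt(2)/4 + 1)


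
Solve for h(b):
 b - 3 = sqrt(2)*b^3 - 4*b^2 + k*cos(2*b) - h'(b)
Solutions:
 h(b) = C1 + sqrt(2)*b^4/4 - 4*b^3/3 - b^2/2 + 3*b + k*sin(2*b)/2


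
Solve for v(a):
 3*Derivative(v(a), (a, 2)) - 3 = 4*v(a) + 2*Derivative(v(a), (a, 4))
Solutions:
 v(a) = (C1*sin(2^(1/4)*a*sin(atan(sqrt(23)/3)/2)) + C2*cos(2^(1/4)*a*sin(atan(sqrt(23)/3)/2)))*exp(-2^(1/4)*a*cos(atan(sqrt(23)/3)/2)) + (C3*sin(2^(1/4)*a*sin(atan(sqrt(23)/3)/2)) + C4*cos(2^(1/4)*a*sin(atan(sqrt(23)/3)/2)))*exp(2^(1/4)*a*cos(atan(sqrt(23)/3)/2)) - 3/4


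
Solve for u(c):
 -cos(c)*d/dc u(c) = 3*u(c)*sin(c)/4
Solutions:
 u(c) = C1*cos(c)^(3/4)


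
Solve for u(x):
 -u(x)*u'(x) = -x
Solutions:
 u(x) = -sqrt(C1 + x^2)
 u(x) = sqrt(C1 + x^2)


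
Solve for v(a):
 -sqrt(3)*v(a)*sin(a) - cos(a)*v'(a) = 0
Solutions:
 v(a) = C1*cos(a)^(sqrt(3))


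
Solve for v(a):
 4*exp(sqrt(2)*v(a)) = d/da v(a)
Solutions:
 v(a) = sqrt(2)*(2*log(-1/(C1 + 4*a)) - log(2))/4


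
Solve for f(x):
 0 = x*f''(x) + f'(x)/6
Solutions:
 f(x) = C1 + C2*x^(5/6)


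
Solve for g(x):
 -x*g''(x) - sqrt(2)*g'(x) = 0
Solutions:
 g(x) = C1 + C2*x^(1 - sqrt(2))


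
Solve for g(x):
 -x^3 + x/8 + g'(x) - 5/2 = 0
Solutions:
 g(x) = C1 + x^4/4 - x^2/16 + 5*x/2


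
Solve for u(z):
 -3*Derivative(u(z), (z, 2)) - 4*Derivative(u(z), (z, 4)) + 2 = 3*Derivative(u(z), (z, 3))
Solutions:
 u(z) = C1 + C2*z + z^2/3 + (C3*sin(sqrt(39)*z/8) + C4*cos(sqrt(39)*z/8))*exp(-3*z/8)


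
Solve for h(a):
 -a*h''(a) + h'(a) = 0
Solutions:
 h(a) = C1 + C2*a^2


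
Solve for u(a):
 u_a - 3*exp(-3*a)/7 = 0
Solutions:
 u(a) = C1 - exp(-3*a)/7


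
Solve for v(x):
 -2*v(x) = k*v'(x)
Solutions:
 v(x) = C1*exp(-2*x/k)


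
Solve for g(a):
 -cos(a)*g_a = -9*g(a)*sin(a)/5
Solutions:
 g(a) = C1/cos(a)^(9/5)


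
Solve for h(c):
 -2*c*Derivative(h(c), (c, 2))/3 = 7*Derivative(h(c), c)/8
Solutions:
 h(c) = C1 + C2/c^(5/16)


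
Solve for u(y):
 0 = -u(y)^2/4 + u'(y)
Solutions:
 u(y) = -4/(C1 + y)


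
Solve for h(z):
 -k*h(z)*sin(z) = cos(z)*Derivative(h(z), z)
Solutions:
 h(z) = C1*exp(k*log(cos(z)))


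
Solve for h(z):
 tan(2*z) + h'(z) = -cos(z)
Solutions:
 h(z) = C1 + log(cos(2*z))/2 - sin(z)


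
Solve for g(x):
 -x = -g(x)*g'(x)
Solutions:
 g(x) = -sqrt(C1 + x^2)
 g(x) = sqrt(C1 + x^2)


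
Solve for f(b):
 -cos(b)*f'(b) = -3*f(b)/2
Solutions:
 f(b) = C1*(sin(b) + 1)^(3/4)/(sin(b) - 1)^(3/4)


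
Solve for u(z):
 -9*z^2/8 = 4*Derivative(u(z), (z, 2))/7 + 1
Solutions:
 u(z) = C1 + C2*z - 21*z^4/128 - 7*z^2/8


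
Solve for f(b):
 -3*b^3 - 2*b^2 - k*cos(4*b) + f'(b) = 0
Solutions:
 f(b) = C1 + 3*b^4/4 + 2*b^3/3 + k*sin(4*b)/4


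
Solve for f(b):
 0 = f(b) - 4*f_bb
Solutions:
 f(b) = C1*exp(-b/2) + C2*exp(b/2)


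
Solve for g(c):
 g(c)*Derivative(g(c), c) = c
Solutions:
 g(c) = -sqrt(C1 + c^2)
 g(c) = sqrt(C1 + c^2)


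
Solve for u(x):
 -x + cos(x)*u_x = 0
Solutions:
 u(x) = C1 + Integral(x/cos(x), x)


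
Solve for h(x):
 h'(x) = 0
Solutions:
 h(x) = C1


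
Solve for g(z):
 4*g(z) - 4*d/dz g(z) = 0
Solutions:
 g(z) = C1*exp(z)


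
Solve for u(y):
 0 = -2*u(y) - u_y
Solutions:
 u(y) = C1*exp(-2*y)


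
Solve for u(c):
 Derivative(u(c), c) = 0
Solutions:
 u(c) = C1


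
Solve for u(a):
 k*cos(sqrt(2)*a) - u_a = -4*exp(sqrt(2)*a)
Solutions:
 u(a) = C1 + sqrt(2)*k*sin(sqrt(2)*a)/2 + 2*sqrt(2)*exp(sqrt(2)*a)


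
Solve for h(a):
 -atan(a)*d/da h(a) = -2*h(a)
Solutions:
 h(a) = C1*exp(2*Integral(1/atan(a), a))


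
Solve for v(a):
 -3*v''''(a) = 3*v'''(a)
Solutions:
 v(a) = C1 + C2*a + C3*a^2 + C4*exp(-a)


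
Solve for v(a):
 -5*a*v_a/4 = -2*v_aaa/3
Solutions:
 v(a) = C1 + Integral(C2*airyai(15^(1/3)*a/2) + C3*airybi(15^(1/3)*a/2), a)


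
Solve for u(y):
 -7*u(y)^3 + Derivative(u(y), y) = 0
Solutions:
 u(y) = -sqrt(2)*sqrt(-1/(C1 + 7*y))/2
 u(y) = sqrt(2)*sqrt(-1/(C1 + 7*y))/2


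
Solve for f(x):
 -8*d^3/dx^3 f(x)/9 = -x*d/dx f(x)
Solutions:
 f(x) = C1 + Integral(C2*airyai(3^(2/3)*x/2) + C3*airybi(3^(2/3)*x/2), x)


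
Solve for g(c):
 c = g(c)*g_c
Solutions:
 g(c) = -sqrt(C1 + c^2)
 g(c) = sqrt(C1 + c^2)


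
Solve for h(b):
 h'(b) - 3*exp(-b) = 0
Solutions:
 h(b) = C1 - 3*exp(-b)


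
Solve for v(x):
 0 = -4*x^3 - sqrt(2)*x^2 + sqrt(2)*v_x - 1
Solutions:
 v(x) = C1 + sqrt(2)*x^4/2 + x^3/3 + sqrt(2)*x/2


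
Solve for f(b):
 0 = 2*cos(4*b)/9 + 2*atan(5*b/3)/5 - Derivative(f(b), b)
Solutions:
 f(b) = C1 + 2*b*atan(5*b/3)/5 - 3*log(25*b^2 + 9)/25 + sin(4*b)/18


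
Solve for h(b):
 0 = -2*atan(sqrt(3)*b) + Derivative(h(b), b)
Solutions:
 h(b) = C1 + 2*b*atan(sqrt(3)*b) - sqrt(3)*log(3*b^2 + 1)/3


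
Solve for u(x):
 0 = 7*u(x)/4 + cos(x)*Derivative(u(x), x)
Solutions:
 u(x) = C1*(sin(x) - 1)^(7/8)/(sin(x) + 1)^(7/8)


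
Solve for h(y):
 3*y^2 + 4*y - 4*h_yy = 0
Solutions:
 h(y) = C1 + C2*y + y^4/16 + y^3/6


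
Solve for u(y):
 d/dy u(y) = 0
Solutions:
 u(y) = C1


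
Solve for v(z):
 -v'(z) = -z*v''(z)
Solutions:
 v(z) = C1 + C2*z^2


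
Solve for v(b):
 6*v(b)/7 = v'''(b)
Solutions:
 v(b) = C3*exp(6^(1/3)*7^(2/3)*b/7) + (C1*sin(2^(1/3)*3^(5/6)*7^(2/3)*b/14) + C2*cos(2^(1/3)*3^(5/6)*7^(2/3)*b/14))*exp(-6^(1/3)*7^(2/3)*b/14)


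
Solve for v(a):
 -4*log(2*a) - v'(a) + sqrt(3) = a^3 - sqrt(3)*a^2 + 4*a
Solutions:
 v(a) = C1 - a^4/4 + sqrt(3)*a^3/3 - 2*a^2 - 4*a*log(a) - a*log(16) + sqrt(3)*a + 4*a


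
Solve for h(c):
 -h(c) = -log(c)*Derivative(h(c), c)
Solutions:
 h(c) = C1*exp(li(c))


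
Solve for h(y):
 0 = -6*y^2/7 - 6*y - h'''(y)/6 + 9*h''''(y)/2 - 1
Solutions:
 h(y) = C1 + C2*y + C3*y^2 + C4*exp(y/27) - 3*y^5/35 - 183*y^4/14 - 9889*y^3/7


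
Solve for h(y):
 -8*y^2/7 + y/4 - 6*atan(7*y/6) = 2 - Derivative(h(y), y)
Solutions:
 h(y) = C1 + 8*y^3/21 - y^2/8 + 6*y*atan(7*y/6) + 2*y - 18*log(49*y^2 + 36)/7


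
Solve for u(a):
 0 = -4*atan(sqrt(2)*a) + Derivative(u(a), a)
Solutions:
 u(a) = C1 + 4*a*atan(sqrt(2)*a) - sqrt(2)*log(2*a^2 + 1)


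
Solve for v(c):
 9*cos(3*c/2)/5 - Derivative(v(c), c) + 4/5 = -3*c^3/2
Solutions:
 v(c) = C1 + 3*c^4/8 + 4*c/5 + 6*sin(3*c/2)/5


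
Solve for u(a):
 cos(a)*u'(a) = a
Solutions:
 u(a) = C1 + Integral(a/cos(a), a)


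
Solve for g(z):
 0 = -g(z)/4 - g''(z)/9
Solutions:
 g(z) = C1*sin(3*z/2) + C2*cos(3*z/2)


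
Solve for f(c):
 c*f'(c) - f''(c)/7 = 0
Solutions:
 f(c) = C1 + C2*erfi(sqrt(14)*c/2)


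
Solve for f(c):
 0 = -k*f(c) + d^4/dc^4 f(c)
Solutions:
 f(c) = C1*exp(-c*k^(1/4)) + C2*exp(c*k^(1/4)) + C3*exp(-I*c*k^(1/4)) + C4*exp(I*c*k^(1/4))


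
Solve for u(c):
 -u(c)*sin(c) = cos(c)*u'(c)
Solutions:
 u(c) = C1*cos(c)


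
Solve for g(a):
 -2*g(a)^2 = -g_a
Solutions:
 g(a) = -1/(C1 + 2*a)


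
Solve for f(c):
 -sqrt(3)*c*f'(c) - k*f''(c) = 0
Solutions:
 f(c) = C1 + C2*sqrt(k)*erf(sqrt(2)*3^(1/4)*c*sqrt(1/k)/2)


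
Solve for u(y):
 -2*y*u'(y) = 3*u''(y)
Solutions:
 u(y) = C1 + C2*erf(sqrt(3)*y/3)


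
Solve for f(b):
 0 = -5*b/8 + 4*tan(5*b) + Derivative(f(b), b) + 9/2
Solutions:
 f(b) = C1 + 5*b^2/16 - 9*b/2 + 4*log(cos(5*b))/5


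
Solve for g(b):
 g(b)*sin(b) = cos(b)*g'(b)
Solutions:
 g(b) = C1/cos(b)


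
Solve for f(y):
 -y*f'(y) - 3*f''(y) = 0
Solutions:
 f(y) = C1 + C2*erf(sqrt(6)*y/6)


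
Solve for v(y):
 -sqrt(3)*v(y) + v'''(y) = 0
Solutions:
 v(y) = C3*exp(3^(1/6)*y) + (C1*sin(3^(2/3)*y/2) + C2*cos(3^(2/3)*y/2))*exp(-3^(1/6)*y/2)


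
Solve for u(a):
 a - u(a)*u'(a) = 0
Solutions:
 u(a) = -sqrt(C1 + a^2)
 u(a) = sqrt(C1 + a^2)


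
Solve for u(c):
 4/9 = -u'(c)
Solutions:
 u(c) = C1 - 4*c/9


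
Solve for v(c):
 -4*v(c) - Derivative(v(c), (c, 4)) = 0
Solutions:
 v(c) = (C1*sin(c) + C2*cos(c))*exp(-c) + (C3*sin(c) + C4*cos(c))*exp(c)


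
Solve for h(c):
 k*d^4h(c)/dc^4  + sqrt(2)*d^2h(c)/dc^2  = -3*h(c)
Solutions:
 h(c) = C1*exp(-2^(3/4)*c*sqrt((-sqrt(1 - 6*k) - 1)/k)/2) + C2*exp(2^(3/4)*c*sqrt((-sqrt(1 - 6*k) - 1)/k)/2) + C3*exp(-2^(3/4)*c*sqrt((sqrt(1 - 6*k) - 1)/k)/2) + C4*exp(2^(3/4)*c*sqrt((sqrt(1 - 6*k) - 1)/k)/2)


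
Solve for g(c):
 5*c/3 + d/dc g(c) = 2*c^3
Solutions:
 g(c) = C1 + c^4/2 - 5*c^2/6


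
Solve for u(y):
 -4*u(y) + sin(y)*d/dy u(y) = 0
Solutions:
 u(y) = C1*(cos(y)^2 - 2*cos(y) + 1)/(cos(y)^2 + 2*cos(y) + 1)


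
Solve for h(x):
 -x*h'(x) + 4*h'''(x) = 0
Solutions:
 h(x) = C1 + Integral(C2*airyai(2^(1/3)*x/2) + C3*airybi(2^(1/3)*x/2), x)


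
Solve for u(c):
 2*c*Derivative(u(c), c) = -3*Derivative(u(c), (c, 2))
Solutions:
 u(c) = C1 + C2*erf(sqrt(3)*c/3)


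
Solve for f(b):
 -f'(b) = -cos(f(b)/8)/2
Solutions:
 -b/2 - 4*log(sin(f(b)/8) - 1) + 4*log(sin(f(b)/8) + 1) = C1


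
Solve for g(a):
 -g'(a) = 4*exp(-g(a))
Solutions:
 g(a) = log(C1 - 4*a)


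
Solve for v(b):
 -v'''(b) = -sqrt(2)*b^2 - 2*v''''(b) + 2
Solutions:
 v(b) = C1 + C2*b + C3*b^2 + C4*exp(b/2) + sqrt(2)*b^5/60 + sqrt(2)*b^4/6 + b^3*(-1 + 4*sqrt(2))/3


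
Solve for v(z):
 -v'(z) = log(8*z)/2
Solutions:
 v(z) = C1 - z*log(z)/2 - 3*z*log(2)/2 + z/2


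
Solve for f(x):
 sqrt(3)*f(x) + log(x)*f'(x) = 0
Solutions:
 f(x) = C1*exp(-sqrt(3)*li(x))


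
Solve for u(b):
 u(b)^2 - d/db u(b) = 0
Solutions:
 u(b) = -1/(C1 + b)


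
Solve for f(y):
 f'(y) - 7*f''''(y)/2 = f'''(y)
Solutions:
 f(y) = C1 + C2*exp(-y*(4/(21*sqrt(3921) + 1315)^(1/3) + 4 + (21*sqrt(3921) + 1315)^(1/3))/42)*sin(sqrt(3)*y*(-(21*sqrt(3921) + 1315)^(1/3) + 4/(21*sqrt(3921) + 1315)^(1/3))/42) + C3*exp(-y*(4/(21*sqrt(3921) + 1315)^(1/3) + 4 + (21*sqrt(3921) + 1315)^(1/3))/42)*cos(sqrt(3)*y*(-(21*sqrt(3921) + 1315)^(1/3) + 4/(21*sqrt(3921) + 1315)^(1/3))/42) + C4*exp(y*(-2 + 4/(21*sqrt(3921) + 1315)^(1/3) + (21*sqrt(3921) + 1315)^(1/3))/21)


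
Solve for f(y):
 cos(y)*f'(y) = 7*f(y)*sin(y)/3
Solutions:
 f(y) = C1/cos(y)^(7/3)


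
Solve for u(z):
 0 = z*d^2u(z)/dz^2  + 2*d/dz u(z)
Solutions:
 u(z) = C1 + C2/z


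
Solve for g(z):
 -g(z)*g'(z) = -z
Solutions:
 g(z) = -sqrt(C1 + z^2)
 g(z) = sqrt(C1 + z^2)


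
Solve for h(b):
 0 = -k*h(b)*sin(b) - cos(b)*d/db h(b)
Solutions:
 h(b) = C1*exp(k*log(cos(b)))


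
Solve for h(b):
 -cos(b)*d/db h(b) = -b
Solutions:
 h(b) = C1 + Integral(b/cos(b), b)


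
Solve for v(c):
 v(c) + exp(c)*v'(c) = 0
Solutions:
 v(c) = C1*exp(exp(-c))


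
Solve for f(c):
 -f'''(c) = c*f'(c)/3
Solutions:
 f(c) = C1 + Integral(C2*airyai(-3^(2/3)*c/3) + C3*airybi(-3^(2/3)*c/3), c)


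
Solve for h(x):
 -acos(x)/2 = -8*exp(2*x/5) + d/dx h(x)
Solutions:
 h(x) = C1 - x*acos(x)/2 + sqrt(1 - x^2)/2 + 20*exp(2*x/5)


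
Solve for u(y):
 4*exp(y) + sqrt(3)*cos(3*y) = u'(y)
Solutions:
 u(y) = C1 + 4*exp(y) + sqrt(3)*sin(3*y)/3


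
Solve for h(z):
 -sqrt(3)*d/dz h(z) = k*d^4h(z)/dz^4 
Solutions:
 h(z) = C1 + C2*exp(3^(1/6)*z*(-1/k)^(1/3)) + C3*exp(z*(-1/k)^(1/3)*(-3^(1/6) + 3^(2/3)*I)/2) + C4*exp(-z*(-1/k)^(1/3)*(3^(1/6) + 3^(2/3)*I)/2)


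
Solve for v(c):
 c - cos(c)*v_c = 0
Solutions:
 v(c) = C1 + Integral(c/cos(c), c)


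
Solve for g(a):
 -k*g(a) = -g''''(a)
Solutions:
 g(a) = C1*exp(-a*k^(1/4)) + C2*exp(a*k^(1/4)) + C3*exp(-I*a*k^(1/4)) + C4*exp(I*a*k^(1/4))


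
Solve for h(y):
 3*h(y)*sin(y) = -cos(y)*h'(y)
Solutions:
 h(y) = C1*cos(y)^3


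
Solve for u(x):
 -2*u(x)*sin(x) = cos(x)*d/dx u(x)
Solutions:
 u(x) = C1*cos(x)^2


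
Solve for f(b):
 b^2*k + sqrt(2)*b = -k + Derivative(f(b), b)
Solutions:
 f(b) = C1 + b^3*k/3 + sqrt(2)*b^2/2 + b*k


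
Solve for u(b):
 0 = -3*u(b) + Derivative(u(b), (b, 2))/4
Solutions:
 u(b) = C1*exp(-2*sqrt(3)*b) + C2*exp(2*sqrt(3)*b)


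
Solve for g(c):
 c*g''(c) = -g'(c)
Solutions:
 g(c) = C1 + C2*log(c)


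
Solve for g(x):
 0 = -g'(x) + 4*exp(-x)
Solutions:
 g(x) = C1 - 4*exp(-x)


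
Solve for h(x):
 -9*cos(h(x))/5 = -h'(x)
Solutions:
 -9*x/5 - log(sin(h(x)) - 1)/2 + log(sin(h(x)) + 1)/2 = C1


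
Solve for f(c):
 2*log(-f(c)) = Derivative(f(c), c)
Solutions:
 -li(-f(c)) = C1 + 2*c


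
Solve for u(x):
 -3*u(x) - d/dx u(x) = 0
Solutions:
 u(x) = C1*exp(-3*x)


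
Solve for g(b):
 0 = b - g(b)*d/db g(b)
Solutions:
 g(b) = -sqrt(C1 + b^2)
 g(b) = sqrt(C1 + b^2)


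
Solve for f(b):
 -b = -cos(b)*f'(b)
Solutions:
 f(b) = C1 + Integral(b/cos(b), b)


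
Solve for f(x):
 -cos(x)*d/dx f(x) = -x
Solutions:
 f(x) = C1 + Integral(x/cos(x), x)


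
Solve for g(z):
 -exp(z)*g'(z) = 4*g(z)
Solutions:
 g(z) = C1*exp(4*exp(-z))


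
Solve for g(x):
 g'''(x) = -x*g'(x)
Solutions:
 g(x) = C1 + Integral(C2*airyai(-x) + C3*airybi(-x), x)


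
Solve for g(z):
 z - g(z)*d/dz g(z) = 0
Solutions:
 g(z) = -sqrt(C1 + z^2)
 g(z) = sqrt(C1 + z^2)


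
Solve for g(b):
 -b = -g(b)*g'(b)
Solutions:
 g(b) = -sqrt(C1 + b^2)
 g(b) = sqrt(C1 + b^2)


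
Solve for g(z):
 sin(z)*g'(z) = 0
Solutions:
 g(z) = C1


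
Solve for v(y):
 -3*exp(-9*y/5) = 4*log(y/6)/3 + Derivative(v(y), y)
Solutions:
 v(y) = C1 - 4*y*log(y)/3 + 4*y*(1 + log(6))/3 + 5*exp(-9*y/5)/3


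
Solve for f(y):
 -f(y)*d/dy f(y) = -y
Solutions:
 f(y) = -sqrt(C1 + y^2)
 f(y) = sqrt(C1 + y^2)


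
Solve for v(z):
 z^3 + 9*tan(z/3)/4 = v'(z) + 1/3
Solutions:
 v(z) = C1 + z^4/4 - z/3 - 27*log(cos(z/3))/4


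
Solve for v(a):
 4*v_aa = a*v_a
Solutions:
 v(a) = C1 + C2*erfi(sqrt(2)*a/4)


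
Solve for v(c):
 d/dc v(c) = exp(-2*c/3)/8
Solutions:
 v(c) = C1 - 3*exp(-2*c/3)/16


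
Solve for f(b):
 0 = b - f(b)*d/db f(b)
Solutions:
 f(b) = -sqrt(C1 + b^2)
 f(b) = sqrt(C1 + b^2)


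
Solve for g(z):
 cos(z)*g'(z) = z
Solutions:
 g(z) = C1 + Integral(z/cos(z), z)


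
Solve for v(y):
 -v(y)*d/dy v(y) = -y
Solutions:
 v(y) = -sqrt(C1 + y^2)
 v(y) = sqrt(C1 + y^2)


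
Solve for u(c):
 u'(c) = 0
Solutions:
 u(c) = C1


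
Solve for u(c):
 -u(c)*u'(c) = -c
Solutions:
 u(c) = -sqrt(C1 + c^2)
 u(c) = sqrt(C1 + c^2)


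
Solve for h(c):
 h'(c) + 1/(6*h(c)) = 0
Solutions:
 h(c) = -sqrt(C1 - 3*c)/3
 h(c) = sqrt(C1 - 3*c)/3


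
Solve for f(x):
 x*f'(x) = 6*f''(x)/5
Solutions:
 f(x) = C1 + C2*erfi(sqrt(15)*x/6)


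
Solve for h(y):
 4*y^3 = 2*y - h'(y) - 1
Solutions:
 h(y) = C1 - y^4 + y^2 - y


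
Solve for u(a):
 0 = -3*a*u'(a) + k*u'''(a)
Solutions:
 u(a) = C1 + Integral(C2*airyai(3^(1/3)*a*(1/k)^(1/3)) + C3*airybi(3^(1/3)*a*(1/k)^(1/3)), a)


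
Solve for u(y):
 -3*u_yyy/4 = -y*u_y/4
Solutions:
 u(y) = C1 + Integral(C2*airyai(3^(2/3)*y/3) + C3*airybi(3^(2/3)*y/3), y)


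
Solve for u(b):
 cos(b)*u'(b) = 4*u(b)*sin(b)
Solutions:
 u(b) = C1/cos(b)^4


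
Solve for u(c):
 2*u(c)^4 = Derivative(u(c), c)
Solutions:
 u(c) = (-1/(C1 + 6*c))^(1/3)
 u(c) = (-1/(C1 + 2*c))^(1/3)*(-3^(2/3) - 3*3^(1/6)*I)/6
 u(c) = (-1/(C1 + 2*c))^(1/3)*(-3^(2/3) + 3*3^(1/6)*I)/6


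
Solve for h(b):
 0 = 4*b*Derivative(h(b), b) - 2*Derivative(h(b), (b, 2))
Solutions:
 h(b) = C1 + C2*erfi(b)


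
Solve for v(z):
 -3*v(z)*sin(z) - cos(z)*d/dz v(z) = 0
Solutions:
 v(z) = C1*cos(z)^3


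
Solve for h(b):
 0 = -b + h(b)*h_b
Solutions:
 h(b) = -sqrt(C1 + b^2)
 h(b) = sqrt(C1 + b^2)


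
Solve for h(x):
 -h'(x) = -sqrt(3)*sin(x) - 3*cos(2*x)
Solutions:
 h(x) = C1 + 3*sin(2*x)/2 - sqrt(3)*cos(x)


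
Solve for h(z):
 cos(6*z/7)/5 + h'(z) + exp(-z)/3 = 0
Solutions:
 h(z) = C1 - 7*sin(6*z/7)/30 + exp(-z)/3


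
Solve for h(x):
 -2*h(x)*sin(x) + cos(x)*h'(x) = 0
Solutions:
 h(x) = C1/cos(x)^2


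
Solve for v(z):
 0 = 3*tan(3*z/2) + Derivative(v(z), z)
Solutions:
 v(z) = C1 + 2*log(cos(3*z/2))


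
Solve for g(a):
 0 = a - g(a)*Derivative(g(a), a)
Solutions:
 g(a) = -sqrt(C1 + a^2)
 g(a) = sqrt(C1 + a^2)


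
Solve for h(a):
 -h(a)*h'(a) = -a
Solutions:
 h(a) = -sqrt(C1 + a^2)
 h(a) = sqrt(C1 + a^2)


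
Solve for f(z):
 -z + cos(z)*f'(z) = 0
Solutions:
 f(z) = C1 + Integral(z/cos(z), z)


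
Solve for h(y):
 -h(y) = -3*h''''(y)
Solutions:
 h(y) = C1*exp(-3^(3/4)*y/3) + C2*exp(3^(3/4)*y/3) + C3*sin(3^(3/4)*y/3) + C4*cos(3^(3/4)*y/3)


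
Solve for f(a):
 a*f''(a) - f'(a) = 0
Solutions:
 f(a) = C1 + C2*a^2


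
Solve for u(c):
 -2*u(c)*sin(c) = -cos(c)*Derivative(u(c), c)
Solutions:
 u(c) = C1/cos(c)^2


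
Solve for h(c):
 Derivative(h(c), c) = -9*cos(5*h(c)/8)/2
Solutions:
 9*c/2 - 4*log(sin(5*h(c)/8) - 1)/5 + 4*log(sin(5*h(c)/8) + 1)/5 = C1


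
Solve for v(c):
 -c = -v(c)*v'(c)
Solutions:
 v(c) = -sqrt(C1 + c^2)
 v(c) = sqrt(C1 + c^2)


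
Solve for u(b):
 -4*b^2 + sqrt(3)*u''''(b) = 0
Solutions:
 u(b) = C1 + C2*b + C3*b^2 + C4*b^3 + sqrt(3)*b^6/270


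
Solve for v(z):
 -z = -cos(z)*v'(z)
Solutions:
 v(z) = C1 + Integral(z/cos(z), z)


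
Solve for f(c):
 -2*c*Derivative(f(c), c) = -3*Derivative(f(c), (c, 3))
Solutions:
 f(c) = C1 + Integral(C2*airyai(2^(1/3)*3^(2/3)*c/3) + C3*airybi(2^(1/3)*3^(2/3)*c/3), c)


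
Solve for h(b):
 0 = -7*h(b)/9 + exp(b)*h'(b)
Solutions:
 h(b) = C1*exp(-7*exp(-b)/9)


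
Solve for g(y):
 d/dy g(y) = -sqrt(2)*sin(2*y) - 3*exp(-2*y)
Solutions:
 g(y) = C1 + sqrt(2)*cos(2*y)/2 + 3*exp(-2*y)/2


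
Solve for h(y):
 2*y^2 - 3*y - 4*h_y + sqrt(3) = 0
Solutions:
 h(y) = C1 + y^3/6 - 3*y^2/8 + sqrt(3)*y/4


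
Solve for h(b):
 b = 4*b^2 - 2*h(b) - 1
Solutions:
 h(b) = 2*b^2 - b/2 - 1/2


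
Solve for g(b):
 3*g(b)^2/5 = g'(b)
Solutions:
 g(b) = -5/(C1 + 3*b)


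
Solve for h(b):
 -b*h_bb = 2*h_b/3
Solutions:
 h(b) = C1 + C2*b^(1/3)


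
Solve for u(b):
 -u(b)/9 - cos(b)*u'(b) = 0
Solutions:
 u(b) = C1*(sin(b) - 1)^(1/18)/(sin(b) + 1)^(1/18)


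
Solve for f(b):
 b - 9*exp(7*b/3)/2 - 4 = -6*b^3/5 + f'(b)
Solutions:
 f(b) = C1 + 3*b^4/10 + b^2/2 - 4*b - 27*exp(7*b/3)/14


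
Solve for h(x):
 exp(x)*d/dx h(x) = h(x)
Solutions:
 h(x) = C1*exp(-exp(-x))


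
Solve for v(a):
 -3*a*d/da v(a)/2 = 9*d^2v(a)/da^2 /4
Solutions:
 v(a) = C1 + C2*erf(sqrt(3)*a/3)


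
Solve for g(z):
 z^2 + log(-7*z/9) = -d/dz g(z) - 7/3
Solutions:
 g(z) = C1 - z^3/3 - z*log(-z) + z*(-log(7) - 4/3 + 2*log(3))


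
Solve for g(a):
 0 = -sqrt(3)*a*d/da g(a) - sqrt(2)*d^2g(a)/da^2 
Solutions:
 g(a) = C1 + C2*erf(6^(1/4)*a/2)


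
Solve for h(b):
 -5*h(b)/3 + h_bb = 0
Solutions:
 h(b) = C1*exp(-sqrt(15)*b/3) + C2*exp(sqrt(15)*b/3)


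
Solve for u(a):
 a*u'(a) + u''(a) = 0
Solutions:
 u(a) = C1 + C2*erf(sqrt(2)*a/2)


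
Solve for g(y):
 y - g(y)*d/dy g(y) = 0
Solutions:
 g(y) = -sqrt(C1 + y^2)
 g(y) = sqrt(C1 + y^2)


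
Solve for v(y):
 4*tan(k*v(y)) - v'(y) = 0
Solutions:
 v(y) = Piecewise((-asin(exp(C1*k + 4*k*y))/k + pi/k, Ne(k, 0)), (nan, True))
 v(y) = Piecewise((asin(exp(C1*k + 4*k*y))/k, Ne(k, 0)), (nan, True))


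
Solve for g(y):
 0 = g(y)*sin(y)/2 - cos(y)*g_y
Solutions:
 g(y) = C1/sqrt(cos(y))


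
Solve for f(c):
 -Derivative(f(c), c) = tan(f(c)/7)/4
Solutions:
 f(c) = -7*asin(C1*exp(-c/28)) + 7*pi
 f(c) = 7*asin(C1*exp(-c/28))


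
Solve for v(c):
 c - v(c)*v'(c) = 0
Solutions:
 v(c) = -sqrt(C1 + c^2)
 v(c) = sqrt(C1 + c^2)


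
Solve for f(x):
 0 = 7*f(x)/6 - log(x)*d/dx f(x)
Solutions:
 f(x) = C1*exp(7*li(x)/6)


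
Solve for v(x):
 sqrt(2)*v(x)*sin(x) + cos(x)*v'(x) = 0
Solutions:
 v(x) = C1*cos(x)^(sqrt(2))


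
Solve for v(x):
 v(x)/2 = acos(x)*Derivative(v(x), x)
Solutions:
 v(x) = C1*exp(Integral(1/acos(x), x)/2)


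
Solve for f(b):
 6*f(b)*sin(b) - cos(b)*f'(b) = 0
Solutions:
 f(b) = C1/cos(b)^6


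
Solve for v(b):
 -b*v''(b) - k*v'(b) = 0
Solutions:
 v(b) = C1 + b^(1 - re(k))*(C2*sin(log(b)*Abs(im(k))) + C3*cos(log(b)*im(k)))


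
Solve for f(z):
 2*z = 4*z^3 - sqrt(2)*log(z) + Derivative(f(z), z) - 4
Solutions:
 f(z) = C1 - z^4 + z^2 + sqrt(2)*z*log(z) - sqrt(2)*z + 4*z


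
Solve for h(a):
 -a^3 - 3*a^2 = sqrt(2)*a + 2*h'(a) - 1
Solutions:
 h(a) = C1 - a^4/8 - a^3/2 - sqrt(2)*a^2/4 + a/2


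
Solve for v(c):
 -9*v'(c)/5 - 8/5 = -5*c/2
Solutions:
 v(c) = C1 + 25*c^2/36 - 8*c/9


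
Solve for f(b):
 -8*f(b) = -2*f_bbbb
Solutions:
 f(b) = C1*exp(-sqrt(2)*b) + C2*exp(sqrt(2)*b) + C3*sin(sqrt(2)*b) + C4*cos(sqrt(2)*b)


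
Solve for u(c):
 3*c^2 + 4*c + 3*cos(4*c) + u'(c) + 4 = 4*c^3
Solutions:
 u(c) = C1 + c^4 - c^3 - 2*c^2 - 4*c - 3*sin(4*c)/4


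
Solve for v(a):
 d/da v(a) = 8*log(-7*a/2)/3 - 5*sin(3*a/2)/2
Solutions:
 v(a) = C1 + 8*a*log(-a)/3 - 8*a/3 - 8*a*log(2)/3 + 8*a*log(7)/3 + 5*cos(3*a/2)/3


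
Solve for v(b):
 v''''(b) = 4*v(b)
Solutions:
 v(b) = C1*exp(-sqrt(2)*b) + C2*exp(sqrt(2)*b) + C3*sin(sqrt(2)*b) + C4*cos(sqrt(2)*b)


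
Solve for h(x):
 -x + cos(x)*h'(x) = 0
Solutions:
 h(x) = C1 + Integral(x/cos(x), x)


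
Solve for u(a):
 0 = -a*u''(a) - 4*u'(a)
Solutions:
 u(a) = C1 + C2/a^3


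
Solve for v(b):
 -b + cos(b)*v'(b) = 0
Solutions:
 v(b) = C1 + Integral(b/cos(b), b)


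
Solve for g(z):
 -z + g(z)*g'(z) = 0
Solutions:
 g(z) = -sqrt(C1 + z^2)
 g(z) = sqrt(C1 + z^2)


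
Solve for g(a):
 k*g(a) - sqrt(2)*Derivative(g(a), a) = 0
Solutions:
 g(a) = C1*exp(sqrt(2)*a*k/2)


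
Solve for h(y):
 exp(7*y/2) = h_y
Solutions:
 h(y) = C1 + 2*exp(7*y/2)/7


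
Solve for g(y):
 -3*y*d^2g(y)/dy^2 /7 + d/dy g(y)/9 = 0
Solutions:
 g(y) = C1 + C2*y^(34/27)


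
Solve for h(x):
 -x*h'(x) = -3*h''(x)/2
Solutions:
 h(x) = C1 + C2*erfi(sqrt(3)*x/3)


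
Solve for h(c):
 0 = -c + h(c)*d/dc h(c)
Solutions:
 h(c) = -sqrt(C1 + c^2)
 h(c) = sqrt(C1 + c^2)


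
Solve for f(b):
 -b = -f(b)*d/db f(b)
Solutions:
 f(b) = -sqrt(C1 + b^2)
 f(b) = sqrt(C1 + b^2)


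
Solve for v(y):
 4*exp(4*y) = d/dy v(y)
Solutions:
 v(y) = C1 + exp(4*y)


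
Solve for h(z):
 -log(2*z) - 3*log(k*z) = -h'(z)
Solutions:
 h(z) = C1 + z*(3*log(k) - 4 + log(2)) + 4*z*log(z)


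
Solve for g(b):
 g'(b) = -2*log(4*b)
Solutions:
 g(b) = C1 - 2*b*log(b) - b*log(16) + 2*b


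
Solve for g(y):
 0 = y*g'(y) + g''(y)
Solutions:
 g(y) = C1 + C2*erf(sqrt(2)*y/2)


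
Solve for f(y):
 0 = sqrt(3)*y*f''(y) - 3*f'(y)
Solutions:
 f(y) = C1 + C2*y^(1 + sqrt(3))


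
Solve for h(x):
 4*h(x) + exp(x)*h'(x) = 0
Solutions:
 h(x) = C1*exp(4*exp(-x))


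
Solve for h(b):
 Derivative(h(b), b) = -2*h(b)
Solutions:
 h(b) = C1*exp(-2*b)


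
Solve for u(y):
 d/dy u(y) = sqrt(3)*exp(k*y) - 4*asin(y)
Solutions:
 u(y) = C1 - 4*y*asin(y) - 4*sqrt(1 - y^2) + sqrt(3)*Piecewise((exp(k*y)/k, Ne(k, 0)), (y, True))


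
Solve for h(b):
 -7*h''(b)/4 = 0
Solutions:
 h(b) = C1 + C2*b


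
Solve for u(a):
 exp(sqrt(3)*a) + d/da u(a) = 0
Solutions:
 u(a) = C1 - sqrt(3)*exp(sqrt(3)*a)/3


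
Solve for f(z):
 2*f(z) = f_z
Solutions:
 f(z) = C1*exp(2*z)


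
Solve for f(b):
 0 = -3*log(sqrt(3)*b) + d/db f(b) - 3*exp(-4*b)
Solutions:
 f(b) = C1 + 3*b*log(b) + b*(-3 + 3*log(3)/2) - 3*exp(-4*b)/4


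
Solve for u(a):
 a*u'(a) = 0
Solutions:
 u(a) = C1


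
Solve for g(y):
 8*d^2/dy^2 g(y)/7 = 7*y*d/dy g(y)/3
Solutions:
 g(y) = C1 + C2*erfi(7*sqrt(3)*y/12)


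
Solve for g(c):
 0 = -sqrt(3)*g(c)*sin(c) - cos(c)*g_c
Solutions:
 g(c) = C1*cos(c)^(sqrt(3))


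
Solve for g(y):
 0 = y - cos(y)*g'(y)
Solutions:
 g(y) = C1 + Integral(y/cos(y), y)


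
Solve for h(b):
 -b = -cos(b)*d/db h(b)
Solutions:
 h(b) = C1 + Integral(b/cos(b), b)


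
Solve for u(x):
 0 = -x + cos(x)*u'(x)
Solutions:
 u(x) = C1 + Integral(x/cos(x), x)


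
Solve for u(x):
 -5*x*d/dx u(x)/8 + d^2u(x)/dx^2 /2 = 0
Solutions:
 u(x) = C1 + C2*erfi(sqrt(10)*x/4)


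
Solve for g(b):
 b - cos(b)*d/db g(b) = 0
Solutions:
 g(b) = C1 + Integral(b/cos(b), b)


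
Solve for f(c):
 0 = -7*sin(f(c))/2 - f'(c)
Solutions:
 f(c) = -acos((-C1 - exp(7*c))/(C1 - exp(7*c))) + 2*pi
 f(c) = acos((-C1 - exp(7*c))/(C1 - exp(7*c)))


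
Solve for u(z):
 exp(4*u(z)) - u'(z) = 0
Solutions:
 u(z) = log(-(-1/(C1 + 4*z))^(1/4))
 u(z) = log(-1/(C1 + 4*z))/4
 u(z) = log(-I*(-1/(C1 + 4*z))^(1/4))
 u(z) = log(I*(-1/(C1 + 4*z))^(1/4))


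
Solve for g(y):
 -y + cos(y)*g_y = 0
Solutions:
 g(y) = C1 + Integral(y/cos(y), y)


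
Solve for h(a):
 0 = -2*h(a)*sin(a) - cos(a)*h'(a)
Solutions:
 h(a) = C1*cos(a)^2


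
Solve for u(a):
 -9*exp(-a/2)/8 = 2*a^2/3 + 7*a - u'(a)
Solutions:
 u(a) = C1 + 2*a^3/9 + 7*a^2/2 - 9*exp(-a/2)/4


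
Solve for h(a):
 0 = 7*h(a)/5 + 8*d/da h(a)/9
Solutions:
 h(a) = C1*exp(-63*a/40)


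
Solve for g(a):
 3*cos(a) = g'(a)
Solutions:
 g(a) = C1 + 3*sin(a)


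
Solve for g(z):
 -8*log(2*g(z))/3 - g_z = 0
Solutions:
 3*Integral(1/(log(_y) + log(2)), (_y, g(z)))/8 = C1 - z


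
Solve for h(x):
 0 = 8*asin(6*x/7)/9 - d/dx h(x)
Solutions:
 h(x) = C1 + 8*x*asin(6*x/7)/9 + 4*sqrt(49 - 36*x^2)/27


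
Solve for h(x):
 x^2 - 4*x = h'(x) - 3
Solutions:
 h(x) = C1 + x^3/3 - 2*x^2 + 3*x


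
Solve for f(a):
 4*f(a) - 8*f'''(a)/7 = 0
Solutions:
 f(a) = C3*exp(2^(2/3)*7^(1/3)*a/2) + (C1*sin(2^(2/3)*sqrt(3)*7^(1/3)*a/4) + C2*cos(2^(2/3)*sqrt(3)*7^(1/3)*a/4))*exp(-2^(2/3)*7^(1/3)*a/4)


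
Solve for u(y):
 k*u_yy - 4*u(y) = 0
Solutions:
 u(y) = C1*exp(-2*y*sqrt(1/k)) + C2*exp(2*y*sqrt(1/k))


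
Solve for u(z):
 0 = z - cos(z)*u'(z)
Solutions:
 u(z) = C1 + Integral(z/cos(z), z)


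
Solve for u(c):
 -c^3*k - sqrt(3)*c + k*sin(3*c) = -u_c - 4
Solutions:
 u(c) = C1 + c^4*k/4 + sqrt(3)*c^2/2 - 4*c + k*cos(3*c)/3


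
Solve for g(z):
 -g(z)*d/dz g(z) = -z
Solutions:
 g(z) = -sqrt(C1 + z^2)
 g(z) = sqrt(C1 + z^2)


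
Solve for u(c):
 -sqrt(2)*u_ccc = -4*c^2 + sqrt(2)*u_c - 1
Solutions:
 u(c) = C1 + C2*sin(c) + C3*cos(c) + 2*sqrt(2)*c^3/3 - 7*sqrt(2)*c/2


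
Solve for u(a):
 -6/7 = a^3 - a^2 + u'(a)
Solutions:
 u(a) = C1 - a^4/4 + a^3/3 - 6*a/7


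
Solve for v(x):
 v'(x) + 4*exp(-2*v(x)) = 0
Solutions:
 v(x) = log(-sqrt(C1 - 8*x))
 v(x) = log(C1 - 8*x)/2


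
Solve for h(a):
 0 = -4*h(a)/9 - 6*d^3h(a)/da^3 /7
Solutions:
 h(a) = C3*exp(-14^(1/3)*a/3) + (C1*sin(14^(1/3)*sqrt(3)*a/6) + C2*cos(14^(1/3)*sqrt(3)*a/6))*exp(14^(1/3)*a/6)


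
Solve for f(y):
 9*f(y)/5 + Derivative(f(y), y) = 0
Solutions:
 f(y) = C1*exp(-9*y/5)


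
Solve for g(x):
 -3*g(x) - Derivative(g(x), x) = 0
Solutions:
 g(x) = C1*exp(-3*x)


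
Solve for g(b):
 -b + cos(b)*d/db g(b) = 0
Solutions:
 g(b) = C1 + Integral(b/cos(b), b)


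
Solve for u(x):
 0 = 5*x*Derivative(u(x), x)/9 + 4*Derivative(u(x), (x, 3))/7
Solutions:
 u(x) = C1 + Integral(C2*airyai(-210^(1/3)*x/6) + C3*airybi(-210^(1/3)*x/6), x)


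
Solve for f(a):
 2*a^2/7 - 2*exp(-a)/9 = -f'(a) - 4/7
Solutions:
 f(a) = C1 - 2*a^3/21 - 4*a/7 - 2*exp(-a)/9


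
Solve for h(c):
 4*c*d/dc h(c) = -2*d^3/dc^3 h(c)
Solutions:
 h(c) = C1 + Integral(C2*airyai(-2^(1/3)*c) + C3*airybi(-2^(1/3)*c), c)


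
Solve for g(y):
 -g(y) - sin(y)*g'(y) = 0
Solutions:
 g(y) = C1*sqrt(cos(y) + 1)/sqrt(cos(y) - 1)


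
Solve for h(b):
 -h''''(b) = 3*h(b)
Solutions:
 h(b) = (C1*sin(sqrt(2)*3^(1/4)*b/2) + C2*cos(sqrt(2)*3^(1/4)*b/2))*exp(-sqrt(2)*3^(1/4)*b/2) + (C3*sin(sqrt(2)*3^(1/4)*b/2) + C4*cos(sqrt(2)*3^(1/4)*b/2))*exp(sqrt(2)*3^(1/4)*b/2)


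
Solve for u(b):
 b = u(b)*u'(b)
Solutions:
 u(b) = -sqrt(C1 + b^2)
 u(b) = sqrt(C1 + b^2)


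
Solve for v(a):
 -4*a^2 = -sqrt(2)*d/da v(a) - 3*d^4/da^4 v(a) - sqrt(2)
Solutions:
 v(a) = C1 + C4*exp(-2^(1/6)*3^(2/3)*a/3) + 2*sqrt(2)*a^3/3 - a + (C2*sin(6^(1/6)*a/2) + C3*cos(6^(1/6)*a/2))*exp(2^(1/6)*3^(2/3)*a/6)


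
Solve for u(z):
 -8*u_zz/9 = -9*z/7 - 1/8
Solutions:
 u(z) = C1 + C2*z + 27*z^3/112 + 9*z^2/128


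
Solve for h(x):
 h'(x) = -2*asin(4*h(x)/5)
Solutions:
 Integral(1/asin(4*_y/5), (_y, h(x))) = C1 - 2*x


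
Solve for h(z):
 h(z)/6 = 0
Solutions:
 h(z) = 0


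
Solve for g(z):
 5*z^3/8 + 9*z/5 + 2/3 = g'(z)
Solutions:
 g(z) = C1 + 5*z^4/32 + 9*z^2/10 + 2*z/3


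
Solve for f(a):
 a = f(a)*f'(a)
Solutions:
 f(a) = -sqrt(C1 + a^2)
 f(a) = sqrt(C1 + a^2)


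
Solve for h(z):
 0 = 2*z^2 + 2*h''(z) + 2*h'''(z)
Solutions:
 h(z) = C1 + C2*z + C3*exp(-z) - z^4/12 + z^3/3 - z^2


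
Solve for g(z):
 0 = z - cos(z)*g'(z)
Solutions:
 g(z) = C1 + Integral(z/cos(z), z)


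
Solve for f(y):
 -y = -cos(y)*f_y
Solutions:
 f(y) = C1 + Integral(y/cos(y), y)


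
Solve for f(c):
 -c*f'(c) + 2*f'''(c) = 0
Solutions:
 f(c) = C1 + Integral(C2*airyai(2^(2/3)*c/2) + C3*airybi(2^(2/3)*c/2), c)


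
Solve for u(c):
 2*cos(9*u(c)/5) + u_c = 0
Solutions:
 2*c - 5*log(sin(9*u(c)/5) - 1)/18 + 5*log(sin(9*u(c)/5) + 1)/18 = C1


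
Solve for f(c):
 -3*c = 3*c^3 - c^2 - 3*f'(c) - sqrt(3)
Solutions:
 f(c) = C1 + c^4/4 - c^3/9 + c^2/2 - sqrt(3)*c/3


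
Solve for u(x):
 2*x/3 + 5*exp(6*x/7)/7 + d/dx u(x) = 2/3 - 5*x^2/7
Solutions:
 u(x) = C1 - 5*x^3/21 - x^2/3 + 2*x/3 - 5*exp(6*x/7)/6


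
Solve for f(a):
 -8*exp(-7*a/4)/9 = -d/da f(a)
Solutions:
 f(a) = C1 - 32*exp(-7*a/4)/63


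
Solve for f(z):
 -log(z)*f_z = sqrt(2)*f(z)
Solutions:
 f(z) = C1*exp(-sqrt(2)*li(z))


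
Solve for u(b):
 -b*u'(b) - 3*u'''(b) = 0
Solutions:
 u(b) = C1 + Integral(C2*airyai(-3^(2/3)*b/3) + C3*airybi(-3^(2/3)*b/3), b)


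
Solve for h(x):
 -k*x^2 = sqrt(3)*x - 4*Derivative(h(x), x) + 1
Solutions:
 h(x) = C1 + k*x^3/12 + sqrt(3)*x^2/8 + x/4


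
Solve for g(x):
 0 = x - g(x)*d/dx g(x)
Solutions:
 g(x) = -sqrt(C1 + x^2)
 g(x) = sqrt(C1 + x^2)


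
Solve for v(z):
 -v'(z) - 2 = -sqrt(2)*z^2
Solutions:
 v(z) = C1 + sqrt(2)*z^3/3 - 2*z


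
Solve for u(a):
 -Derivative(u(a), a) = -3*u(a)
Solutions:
 u(a) = C1*exp(3*a)


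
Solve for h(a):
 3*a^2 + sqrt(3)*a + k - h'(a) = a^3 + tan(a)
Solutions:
 h(a) = C1 - a^4/4 + a^3 + sqrt(3)*a^2/2 + a*k + log(cos(a))


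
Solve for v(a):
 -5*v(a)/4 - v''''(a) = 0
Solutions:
 v(a) = (C1*sin(5^(1/4)*a/2) + C2*cos(5^(1/4)*a/2))*exp(-5^(1/4)*a/2) + (C3*sin(5^(1/4)*a/2) + C4*cos(5^(1/4)*a/2))*exp(5^(1/4)*a/2)


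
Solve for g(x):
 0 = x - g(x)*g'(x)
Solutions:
 g(x) = -sqrt(C1 + x^2)
 g(x) = sqrt(C1 + x^2)


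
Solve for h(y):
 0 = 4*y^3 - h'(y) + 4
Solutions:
 h(y) = C1 + y^4 + 4*y


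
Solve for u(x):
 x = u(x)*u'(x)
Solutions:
 u(x) = -sqrt(C1 + x^2)
 u(x) = sqrt(C1 + x^2)


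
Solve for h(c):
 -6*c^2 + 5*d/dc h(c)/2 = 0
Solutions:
 h(c) = C1 + 4*c^3/5


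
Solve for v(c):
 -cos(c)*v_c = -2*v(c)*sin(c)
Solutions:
 v(c) = C1/cos(c)^2


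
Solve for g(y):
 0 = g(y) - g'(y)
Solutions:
 g(y) = C1*exp(y)


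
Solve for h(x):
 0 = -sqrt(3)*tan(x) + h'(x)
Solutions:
 h(x) = C1 - sqrt(3)*log(cos(x))


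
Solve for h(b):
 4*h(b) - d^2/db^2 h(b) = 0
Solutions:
 h(b) = C1*exp(-2*b) + C2*exp(2*b)


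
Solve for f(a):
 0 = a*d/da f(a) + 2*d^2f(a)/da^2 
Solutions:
 f(a) = C1 + C2*erf(a/2)


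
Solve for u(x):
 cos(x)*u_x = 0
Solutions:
 u(x) = C1


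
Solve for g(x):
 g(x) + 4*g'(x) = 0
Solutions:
 g(x) = C1*exp(-x/4)


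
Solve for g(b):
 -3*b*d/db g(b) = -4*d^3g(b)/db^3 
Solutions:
 g(b) = C1 + Integral(C2*airyai(6^(1/3)*b/2) + C3*airybi(6^(1/3)*b/2), b)


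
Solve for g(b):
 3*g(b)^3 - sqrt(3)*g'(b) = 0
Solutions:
 g(b) = -sqrt(2)*sqrt(-1/(C1 + sqrt(3)*b))/2
 g(b) = sqrt(2)*sqrt(-1/(C1 + sqrt(3)*b))/2


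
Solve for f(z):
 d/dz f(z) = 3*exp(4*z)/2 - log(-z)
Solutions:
 f(z) = C1 - z*log(-z) + z + 3*exp(4*z)/8


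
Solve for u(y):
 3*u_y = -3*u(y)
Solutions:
 u(y) = C1*exp(-y)


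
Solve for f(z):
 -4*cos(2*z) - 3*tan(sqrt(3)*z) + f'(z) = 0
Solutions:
 f(z) = C1 - sqrt(3)*log(cos(sqrt(3)*z)) + 2*sin(2*z)


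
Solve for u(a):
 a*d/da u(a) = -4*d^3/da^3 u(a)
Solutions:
 u(a) = C1 + Integral(C2*airyai(-2^(1/3)*a/2) + C3*airybi(-2^(1/3)*a/2), a)


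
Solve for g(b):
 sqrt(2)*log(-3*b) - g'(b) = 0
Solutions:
 g(b) = C1 + sqrt(2)*b*log(-b) + sqrt(2)*b*(-1 + log(3))


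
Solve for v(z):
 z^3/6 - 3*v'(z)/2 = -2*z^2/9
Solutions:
 v(z) = C1 + z^4/36 + 4*z^3/81


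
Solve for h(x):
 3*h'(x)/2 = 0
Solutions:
 h(x) = C1


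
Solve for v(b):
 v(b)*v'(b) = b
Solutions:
 v(b) = -sqrt(C1 + b^2)
 v(b) = sqrt(C1 + b^2)


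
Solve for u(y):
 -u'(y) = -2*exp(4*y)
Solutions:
 u(y) = C1 + exp(4*y)/2


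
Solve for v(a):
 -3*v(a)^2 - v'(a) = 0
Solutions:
 v(a) = 1/(C1 + 3*a)


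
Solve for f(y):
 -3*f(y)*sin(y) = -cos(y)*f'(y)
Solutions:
 f(y) = C1/cos(y)^3


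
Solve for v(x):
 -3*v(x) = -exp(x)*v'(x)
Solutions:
 v(x) = C1*exp(-3*exp(-x))


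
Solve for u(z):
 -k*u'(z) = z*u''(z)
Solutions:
 u(z) = C1 + z^(1 - re(k))*(C2*sin(log(z)*Abs(im(k))) + C3*cos(log(z)*im(k)))


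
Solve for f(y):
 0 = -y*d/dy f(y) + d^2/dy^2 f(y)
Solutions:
 f(y) = C1 + C2*erfi(sqrt(2)*y/2)


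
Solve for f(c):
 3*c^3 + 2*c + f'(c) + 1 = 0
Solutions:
 f(c) = C1 - 3*c^4/4 - c^2 - c


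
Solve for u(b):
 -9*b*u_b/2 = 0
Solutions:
 u(b) = C1


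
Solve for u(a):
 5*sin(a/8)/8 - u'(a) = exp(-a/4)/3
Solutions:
 u(a) = C1 - 5*cos(a/8) + 4*exp(-a/4)/3


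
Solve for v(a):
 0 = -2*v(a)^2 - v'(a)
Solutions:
 v(a) = 1/(C1 + 2*a)


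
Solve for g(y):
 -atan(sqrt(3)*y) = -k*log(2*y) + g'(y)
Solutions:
 g(y) = C1 + k*y*(log(y) - 1) + k*y*log(2) - y*atan(sqrt(3)*y) + sqrt(3)*log(3*y^2 + 1)/6


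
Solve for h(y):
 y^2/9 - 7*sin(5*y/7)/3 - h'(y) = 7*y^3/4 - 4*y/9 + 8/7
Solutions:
 h(y) = C1 - 7*y^4/16 + y^3/27 + 2*y^2/9 - 8*y/7 + 49*cos(5*y/7)/15


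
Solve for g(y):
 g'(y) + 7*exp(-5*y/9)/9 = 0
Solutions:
 g(y) = C1 + 7*exp(-5*y/9)/5


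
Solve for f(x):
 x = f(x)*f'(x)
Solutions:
 f(x) = -sqrt(C1 + x^2)
 f(x) = sqrt(C1 + x^2)


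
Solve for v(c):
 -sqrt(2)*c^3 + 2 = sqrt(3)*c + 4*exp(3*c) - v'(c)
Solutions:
 v(c) = C1 + sqrt(2)*c^4/4 + sqrt(3)*c^2/2 - 2*c + 4*exp(3*c)/3


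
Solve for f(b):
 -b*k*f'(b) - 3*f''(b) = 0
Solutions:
 f(b) = Piecewise((-sqrt(6)*sqrt(pi)*C1*erf(sqrt(6)*b*sqrt(k)/6)/(2*sqrt(k)) - C2, (k > 0) | (k < 0)), (-C1*b - C2, True))


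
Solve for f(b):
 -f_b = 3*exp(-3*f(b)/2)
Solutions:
 f(b) = 2*log(C1 - 9*b/2)/3
 f(b) = 2*log(2^(2/3)*(-3^(1/3) - 3^(5/6)*I)*(C1 - 3*b)^(1/3)/4)
 f(b) = 2*log(2^(2/3)*(-3^(1/3) + 3^(5/6)*I)*(C1 - 3*b)^(1/3)/4)


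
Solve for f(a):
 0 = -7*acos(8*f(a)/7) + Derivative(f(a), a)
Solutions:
 Integral(1/acos(8*_y/7), (_y, f(a))) = C1 + 7*a


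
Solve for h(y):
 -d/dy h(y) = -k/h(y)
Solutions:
 h(y) = -sqrt(C1 + 2*k*y)
 h(y) = sqrt(C1 + 2*k*y)


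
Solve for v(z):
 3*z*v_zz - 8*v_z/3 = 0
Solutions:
 v(z) = C1 + C2*z^(17/9)


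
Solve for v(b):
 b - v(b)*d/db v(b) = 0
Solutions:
 v(b) = -sqrt(C1 + b^2)
 v(b) = sqrt(C1 + b^2)


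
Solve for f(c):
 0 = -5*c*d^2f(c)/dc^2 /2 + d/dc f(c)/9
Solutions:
 f(c) = C1 + C2*c^(47/45)


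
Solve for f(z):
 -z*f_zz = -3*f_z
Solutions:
 f(z) = C1 + C2*z^4


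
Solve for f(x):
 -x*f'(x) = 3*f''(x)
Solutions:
 f(x) = C1 + C2*erf(sqrt(6)*x/6)


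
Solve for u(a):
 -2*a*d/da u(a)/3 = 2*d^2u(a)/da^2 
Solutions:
 u(a) = C1 + C2*erf(sqrt(6)*a/6)


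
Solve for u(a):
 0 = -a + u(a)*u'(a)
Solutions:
 u(a) = -sqrt(C1 + a^2)
 u(a) = sqrt(C1 + a^2)


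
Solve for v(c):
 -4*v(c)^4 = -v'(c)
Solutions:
 v(c) = (-1/(C1 + 12*c))^(1/3)
 v(c) = (-1/(C1 + 4*c))^(1/3)*(-3^(2/3) - 3*3^(1/6)*I)/6
 v(c) = (-1/(C1 + 4*c))^(1/3)*(-3^(2/3) + 3*3^(1/6)*I)/6


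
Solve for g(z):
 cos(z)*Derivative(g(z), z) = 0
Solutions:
 g(z) = C1


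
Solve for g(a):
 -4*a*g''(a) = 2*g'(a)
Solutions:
 g(a) = C1 + C2*sqrt(a)


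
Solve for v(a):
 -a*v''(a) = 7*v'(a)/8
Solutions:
 v(a) = C1 + C2*a^(1/8)


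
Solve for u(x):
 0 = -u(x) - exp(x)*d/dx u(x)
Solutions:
 u(x) = C1*exp(exp(-x))


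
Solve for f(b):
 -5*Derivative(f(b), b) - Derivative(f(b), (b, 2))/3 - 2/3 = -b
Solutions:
 f(b) = C1 + C2*exp(-15*b) + b^2/10 - 11*b/75


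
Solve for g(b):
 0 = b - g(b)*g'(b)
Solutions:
 g(b) = -sqrt(C1 + b^2)
 g(b) = sqrt(C1 + b^2)


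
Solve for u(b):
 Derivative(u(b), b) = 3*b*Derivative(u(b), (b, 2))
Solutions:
 u(b) = C1 + C2*b^(4/3)


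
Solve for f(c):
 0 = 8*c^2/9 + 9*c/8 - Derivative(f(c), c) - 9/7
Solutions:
 f(c) = C1 + 8*c^3/27 + 9*c^2/16 - 9*c/7


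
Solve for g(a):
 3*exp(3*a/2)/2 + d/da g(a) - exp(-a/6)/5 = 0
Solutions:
 g(a) = C1 - exp(a)^(3/2) - 6*exp(-a/6)/5


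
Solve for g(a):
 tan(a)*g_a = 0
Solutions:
 g(a) = C1


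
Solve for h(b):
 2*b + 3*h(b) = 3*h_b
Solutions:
 h(b) = C1*exp(b) - 2*b/3 - 2/3


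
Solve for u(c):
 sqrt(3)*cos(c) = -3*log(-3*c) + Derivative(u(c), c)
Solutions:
 u(c) = C1 + 3*c*log(-c) - 3*c + 3*c*log(3) + sqrt(3)*sin(c)


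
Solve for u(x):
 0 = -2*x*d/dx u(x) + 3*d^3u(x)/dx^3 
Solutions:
 u(x) = C1 + Integral(C2*airyai(2^(1/3)*3^(2/3)*x/3) + C3*airybi(2^(1/3)*3^(2/3)*x/3), x)


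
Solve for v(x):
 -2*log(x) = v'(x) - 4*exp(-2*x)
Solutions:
 v(x) = C1 - 2*x*log(x) + 2*x - 2*exp(-2*x)


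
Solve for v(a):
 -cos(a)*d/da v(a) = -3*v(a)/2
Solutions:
 v(a) = C1*(sin(a) + 1)^(3/4)/(sin(a) - 1)^(3/4)


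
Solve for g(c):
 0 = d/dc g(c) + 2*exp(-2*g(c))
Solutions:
 g(c) = log(-sqrt(C1 - 4*c))
 g(c) = log(C1 - 4*c)/2


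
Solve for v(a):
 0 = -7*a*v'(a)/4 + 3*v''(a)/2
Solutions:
 v(a) = C1 + C2*erfi(sqrt(21)*a/6)


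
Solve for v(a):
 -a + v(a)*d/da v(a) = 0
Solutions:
 v(a) = -sqrt(C1 + a^2)
 v(a) = sqrt(C1 + a^2)
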